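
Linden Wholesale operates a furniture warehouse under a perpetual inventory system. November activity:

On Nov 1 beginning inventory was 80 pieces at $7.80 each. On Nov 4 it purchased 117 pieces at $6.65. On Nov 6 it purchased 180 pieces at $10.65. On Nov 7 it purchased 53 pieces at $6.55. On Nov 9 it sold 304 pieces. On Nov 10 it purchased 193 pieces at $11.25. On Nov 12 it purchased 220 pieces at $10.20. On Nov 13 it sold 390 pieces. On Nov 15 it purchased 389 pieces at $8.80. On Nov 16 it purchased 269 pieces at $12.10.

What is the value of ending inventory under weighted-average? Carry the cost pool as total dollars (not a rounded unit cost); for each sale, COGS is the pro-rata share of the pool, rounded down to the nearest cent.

After Nov 1: 80 on hand, pool $624.00 (≈ $7.8000 each)
After Nov 4: 197 on hand, pool $1,402.05 (≈ $7.1170 each)
After Nov 6: 377 on hand, pool $3,319.05 (≈ $8.8038 each)
After Nov 7: 430 on hand, pool $3,666.20 (≈ $8.5260 each)
Nov 9, sell 304: 304/430 × $3,666.20 → $2,591.91
After Nov 10: 319 on hand, pool $3,245.54 (≈ $10.1741 each)
After Nov 12: 539 on hand, pool $5,489.54 (≈ $10.1847 each)
Nov 13, sell 390: 390/539 × $5,489.54 → $3,972.02
After Nov 15: 538 on hand, pool $4,940.72 (≈ $9.1835 each)
After Nov 16: 807 on hand, pool $8,195.62 (≈ $10.1557 each)
Total COGS = $2,591.91 + $3,972.02 = $6,563.93
Ending inventory (cost pool remaining) = $8,195.62

Ending inventory = $8,195.62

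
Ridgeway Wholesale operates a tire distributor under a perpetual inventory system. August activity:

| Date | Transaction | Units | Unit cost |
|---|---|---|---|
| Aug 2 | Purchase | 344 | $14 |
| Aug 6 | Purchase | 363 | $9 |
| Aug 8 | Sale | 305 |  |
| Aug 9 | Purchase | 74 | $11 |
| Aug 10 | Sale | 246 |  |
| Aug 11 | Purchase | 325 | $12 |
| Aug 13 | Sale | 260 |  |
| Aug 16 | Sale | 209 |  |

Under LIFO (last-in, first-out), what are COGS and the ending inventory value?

COGS = $11,593; ending inventory = $1,204

Aug 8, 305 sold [LIFO — newest first]: 305 @ $9 = $2,745
Aug 10, 246 sold [LIFO — newest first]: 74 @ $11 + 58 @ $9 + 114 @ $14 = $2,932
Aug 13, 260 sold [LIFO — newest first]: 260 @ $12 = $3,120
Aug 16, 209 sold [LIFO — newest first]: 65 @ $12 + 144 @ $14 = $2,796
Total COGS = $2,745 + $2,932 + $3,120 + $2,796 = $11,593
Ending inventory: 86 @ $14 = $1,204
Check: goods available $12,797 = COGS $11,593 + ending $1,204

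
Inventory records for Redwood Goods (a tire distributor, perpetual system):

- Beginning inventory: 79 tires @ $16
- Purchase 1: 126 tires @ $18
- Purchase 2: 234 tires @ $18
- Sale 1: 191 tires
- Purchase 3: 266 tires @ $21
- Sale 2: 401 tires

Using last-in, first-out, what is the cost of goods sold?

COGS = $11,454

Sale 1 (191) [LIFO — newest first]: 191 @ $18 = $3,438
Sale 2 (401) [LIFO — newest first]: 266 @ $21 + 43 @ $18 + 92 @ $18 = $8,016
Total COGS = $3,438 + $8,016 = $11,454
Ending inventory: 79 @ $16 + 34 @ $18 = $1,876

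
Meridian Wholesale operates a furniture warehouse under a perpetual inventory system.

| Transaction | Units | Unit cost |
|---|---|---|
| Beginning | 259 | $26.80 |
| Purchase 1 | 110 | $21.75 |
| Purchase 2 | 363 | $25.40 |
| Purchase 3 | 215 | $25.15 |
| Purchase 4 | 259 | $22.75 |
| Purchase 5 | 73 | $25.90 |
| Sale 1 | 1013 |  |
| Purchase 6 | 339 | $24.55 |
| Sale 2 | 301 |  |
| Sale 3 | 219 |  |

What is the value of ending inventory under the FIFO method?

Ending inventory = $2,086.75

Sale 1 (1013) [FIFO — oldest first]: 259 @ $26.80 + 110 @ $21.75 + 363 @ $25.40 + 215 @ $25.15 + 66 @ $22.75 = $25,462.65
Sale 2 (301) [FIFO — oldest first]: 193 @ $22.75 + 73 @ $25.90 + 35 @ $24.55 = $7,140.70
Sale 3 (219) [FIFO — oldest first]: 219 @ $24.55 = $5,376.45
Total COGS = $25,462.65 + $7,140.70 + $5,376.45 = $37,979.80
Ending inventory: 85 @ $24.55 = $2,086.75
Check: goods available $40,066.55 = COGS $37,979.80 + ending $2,086.75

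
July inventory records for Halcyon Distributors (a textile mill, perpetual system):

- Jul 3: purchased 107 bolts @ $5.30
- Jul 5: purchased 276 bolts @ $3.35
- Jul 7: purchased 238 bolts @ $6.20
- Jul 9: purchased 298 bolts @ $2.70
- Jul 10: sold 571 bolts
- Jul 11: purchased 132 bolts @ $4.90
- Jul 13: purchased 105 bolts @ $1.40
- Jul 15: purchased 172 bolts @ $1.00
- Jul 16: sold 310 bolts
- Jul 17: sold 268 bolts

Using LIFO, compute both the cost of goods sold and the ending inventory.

Jul 10, 571 sold [LIFO — newest first]: 298 @ $2.70 + 238 @ $6.20 + 35 @ $3.35 = $2,397.45
Jul 16, 310 sold [LIFO — newest first]: 172 @ $1.00 + 105 @ $1.40 + 33 @ $4.90 = $480.70
Jul 17, 268 sold [LIFO — newest first]: 99 @ $4.90 + 169 @ $3.35 = $1,051.25
Total COGS = $2,397.45 + $480.70 + $1,051.25 = $3,929.40
Ending inventory: 107 @ $5.30 + 72 @ $3.35 = $808.30
Check: goods available $4,737.70 = COGS $3,929.40 + ending $808.30

COGS = $3,929.40; ending inventory = $808.30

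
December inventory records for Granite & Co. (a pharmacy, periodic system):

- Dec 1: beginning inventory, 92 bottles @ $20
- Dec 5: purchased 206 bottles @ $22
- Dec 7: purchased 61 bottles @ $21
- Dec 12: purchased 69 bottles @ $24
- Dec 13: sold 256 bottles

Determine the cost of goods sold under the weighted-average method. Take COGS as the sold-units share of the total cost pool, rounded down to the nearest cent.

COGS = $5,568.00

Dec 13, sell 256: 256/428 × $9,309.00 → $5,568.00
Ending inventory (cost pool remaining) = $3,741.00
Check: goods available $9,309.00 = COGS $5,568.00 + ending $3,741.00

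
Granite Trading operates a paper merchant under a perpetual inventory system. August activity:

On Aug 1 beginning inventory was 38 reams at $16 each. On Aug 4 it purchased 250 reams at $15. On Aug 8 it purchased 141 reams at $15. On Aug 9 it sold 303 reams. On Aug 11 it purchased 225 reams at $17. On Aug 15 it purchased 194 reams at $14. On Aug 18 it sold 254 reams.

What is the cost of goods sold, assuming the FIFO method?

Aug 9, 303 sold [FIFO — oldest first]: 38 @ $16 + 250 @ $15 + 15 @ $15 = $4,583
Aug 18, 254 sold [FIFO — oldest first]: 126 @ $15 + 128 @ $17 = $4,066
Total COGS = $4,583 + $4,066 = $8,649
Ending inventory: 97 @ $17 + 194 @ $14 = $4,365
Check: goods available $13,014 = COGS $8,649 + ending $4,365

COGS = $8,649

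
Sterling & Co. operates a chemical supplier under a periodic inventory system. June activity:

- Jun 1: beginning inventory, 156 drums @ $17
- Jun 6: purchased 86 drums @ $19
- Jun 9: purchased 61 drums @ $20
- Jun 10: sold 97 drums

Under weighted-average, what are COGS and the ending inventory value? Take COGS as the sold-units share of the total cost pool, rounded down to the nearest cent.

Jun 10, sell 97: 97/303 × $5,506.00 → $1,762.64
Ending inventory (cost pool remaining) = $3,743.36

COGS = $1,762.64; ending inventory = $3,743.36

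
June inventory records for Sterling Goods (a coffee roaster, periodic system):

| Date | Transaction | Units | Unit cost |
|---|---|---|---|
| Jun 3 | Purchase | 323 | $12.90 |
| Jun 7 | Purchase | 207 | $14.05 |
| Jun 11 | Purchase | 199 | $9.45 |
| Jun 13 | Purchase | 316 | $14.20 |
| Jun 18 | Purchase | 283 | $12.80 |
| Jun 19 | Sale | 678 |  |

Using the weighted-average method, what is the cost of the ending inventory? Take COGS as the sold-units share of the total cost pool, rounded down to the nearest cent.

Ending inventory = $8,352.70

Jun 19, sell 678: 678/1328 × $17,065.20 → $8,712.50
Ending inventory (cost pool remaining) = $8,352.70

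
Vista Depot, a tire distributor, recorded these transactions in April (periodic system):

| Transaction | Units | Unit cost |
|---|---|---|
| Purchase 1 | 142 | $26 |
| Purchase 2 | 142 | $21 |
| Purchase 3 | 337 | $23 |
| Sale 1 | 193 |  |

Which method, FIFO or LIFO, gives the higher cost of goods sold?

FIFO

FIFO COGS: 142 @ $26 + 51 @ $21 = $4,763
LIFO COGS: 193 @ $23 = $4,439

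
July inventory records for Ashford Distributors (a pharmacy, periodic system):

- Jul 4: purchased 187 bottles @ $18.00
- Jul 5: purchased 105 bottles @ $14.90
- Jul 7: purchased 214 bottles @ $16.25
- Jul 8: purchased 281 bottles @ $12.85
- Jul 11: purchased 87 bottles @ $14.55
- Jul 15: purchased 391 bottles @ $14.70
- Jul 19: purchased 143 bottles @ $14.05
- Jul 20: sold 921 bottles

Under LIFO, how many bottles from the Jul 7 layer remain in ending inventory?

195

Jul 20, 921 sold [LIFO — newest first]: 143 @ $14.05 + 391 @ $14.70 + 87 @ $14.55 + 281 @ $12.85 + 19 @ $16.25 = $12,942.30
Ending inventory: 187 @ $18.00 + 105 @ $14.90 + 195 @ $16.25 = $8,099.25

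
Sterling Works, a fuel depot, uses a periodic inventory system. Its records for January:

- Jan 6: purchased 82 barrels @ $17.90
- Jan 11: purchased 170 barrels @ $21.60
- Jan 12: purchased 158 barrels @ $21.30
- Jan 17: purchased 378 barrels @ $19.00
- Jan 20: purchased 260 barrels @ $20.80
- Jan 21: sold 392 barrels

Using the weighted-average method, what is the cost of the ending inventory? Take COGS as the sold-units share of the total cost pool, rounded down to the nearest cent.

Ending inventory = $13,204.63

Jan 21, sell 392: 392/1048 × $21,095.20 → $7,890.57
Ending inventory (cost pool remaining) = $13,204.63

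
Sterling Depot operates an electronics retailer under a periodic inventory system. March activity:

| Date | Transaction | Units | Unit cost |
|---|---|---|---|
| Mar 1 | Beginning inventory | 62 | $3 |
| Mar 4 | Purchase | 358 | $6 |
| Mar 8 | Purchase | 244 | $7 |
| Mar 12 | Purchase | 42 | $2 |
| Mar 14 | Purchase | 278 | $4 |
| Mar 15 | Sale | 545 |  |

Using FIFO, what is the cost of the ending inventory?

Ending inventory = $2,029

Mar 15, 545 sold [FIFO — oldest first]: 62 @ $3 + 358 @ $6 + 125 @ $7 = $3,209
Ending inventory: 119 @ $7 + 42 @ $2 + 278 @ $4 = $2,029
Check: goods available $5,238 = COGS $3,209 + ending $2,029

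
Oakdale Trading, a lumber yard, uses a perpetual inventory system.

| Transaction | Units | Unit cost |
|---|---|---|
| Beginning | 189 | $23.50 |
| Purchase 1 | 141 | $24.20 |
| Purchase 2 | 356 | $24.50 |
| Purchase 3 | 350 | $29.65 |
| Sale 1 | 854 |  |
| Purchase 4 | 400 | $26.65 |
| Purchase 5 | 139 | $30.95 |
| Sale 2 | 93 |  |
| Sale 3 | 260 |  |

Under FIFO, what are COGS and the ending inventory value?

COGS = $31,510.35; ending inventory = $10,404.90

Sale 1 (854) [FIFO — oldest first]: 189 @ $23.50 + 141 @ $24.20 + 356 @ $24.50 + 168 @ $29.65 = $21,556.90
Sale 2 (93) [FIFO — oldest first]: 93 @ $29.65 = $2,757.45
Sale 3 (260) [FIFO — oldest first]: 89 @ $29.65 + 171 @ $26.65 = $7,196.00
Total COGS = $21,556.90 + $2,757.45 + $7,196.00 = $31,510.35
Ending inventory: 229 @ $26.65 + 139 @ $30.95 = $10,404.90
Check: goods available $41,915.25 = COGS $31,510.35 + ending $10,404.90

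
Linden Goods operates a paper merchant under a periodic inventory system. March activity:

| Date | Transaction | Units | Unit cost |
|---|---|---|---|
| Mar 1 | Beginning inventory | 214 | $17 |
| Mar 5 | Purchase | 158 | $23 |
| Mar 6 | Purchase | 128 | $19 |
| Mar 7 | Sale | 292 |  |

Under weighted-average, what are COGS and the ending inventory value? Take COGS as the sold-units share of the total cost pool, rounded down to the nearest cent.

Mar 7, sell 292: 292/500 × $9,704.00 → $5,667.13
Ending inventory (cost pool remaining) = $4,036.87
Check: goods available $9,704.00 = COGS $5,667.13 + ending $4,036.87

COGS = $5,667.13; ending inventory = $4,036.87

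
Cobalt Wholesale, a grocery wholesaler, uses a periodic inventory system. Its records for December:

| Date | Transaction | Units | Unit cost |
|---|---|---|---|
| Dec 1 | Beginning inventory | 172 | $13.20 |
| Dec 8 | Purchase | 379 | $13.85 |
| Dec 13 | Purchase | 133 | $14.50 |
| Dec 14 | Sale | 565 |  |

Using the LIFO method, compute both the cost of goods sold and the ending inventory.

Dec 14, 565 sold [LIFO — newest first]: 133 @ $14.50 + 379 @ $13.85 + 53 @ $13.20 = $7,877.25
Ending inventory: 119 @ $13.20 = $1,570.80

COGS = $7,877.25; ending inventory = $1,570.80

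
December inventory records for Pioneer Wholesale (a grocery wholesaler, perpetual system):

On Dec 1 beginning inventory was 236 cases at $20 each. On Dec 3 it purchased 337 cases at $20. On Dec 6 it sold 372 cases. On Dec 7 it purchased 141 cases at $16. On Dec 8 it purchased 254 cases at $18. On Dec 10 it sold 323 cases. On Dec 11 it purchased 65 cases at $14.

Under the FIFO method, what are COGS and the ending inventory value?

COGS = $13,412; ending inventory = $5,786

Dec 6, 372 sold [FIFO — oldest first]: 236 @ $20 + 136 @ $20 = $7,440
Dec 10, 323 sold [FIFO — oldest first]: 201 @ $20 + 122 @ $16 = $5,972
Total COGS = $7,440 + $5,972 = $13,412
Ending inventory: 19 @ $16 + 254 @ $18 + 65 @ $14 = $5,786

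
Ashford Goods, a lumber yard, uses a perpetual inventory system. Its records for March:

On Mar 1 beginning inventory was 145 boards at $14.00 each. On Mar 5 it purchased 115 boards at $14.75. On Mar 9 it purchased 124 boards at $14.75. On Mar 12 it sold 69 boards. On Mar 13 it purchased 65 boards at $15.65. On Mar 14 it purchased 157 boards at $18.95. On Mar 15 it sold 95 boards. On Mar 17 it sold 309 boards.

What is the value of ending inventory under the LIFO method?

Mar 12, 69 sold [LIFO — newest first]: 69 @ $14.75 = $1,017.75
Mar 15, 95 sold [LIFO — newest first]: 95 @ $18.95 = $1,800.25
Mar 17, 309 sold [LIFO — newest first]: 62 @ $18.95 + 65 @ $15.65 + 55 @ $14.75 + 115 @ $14.75 + 12 @ $14.00 = $4,867.65
Total COGS = $1,017.75 + $1,800.25 + $4,867.65 = $7,685.65
Ending inventory: 133 @ $14.00 = $1,862.00
Check: goods available $9,547.65 = COGS $7,685.65 + ending $1,862.00

Ending inventory = $1,862.00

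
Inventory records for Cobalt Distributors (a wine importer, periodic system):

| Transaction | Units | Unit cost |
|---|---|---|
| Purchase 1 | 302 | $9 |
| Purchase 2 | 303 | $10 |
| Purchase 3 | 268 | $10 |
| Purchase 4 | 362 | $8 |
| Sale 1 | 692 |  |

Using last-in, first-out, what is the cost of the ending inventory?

Sale 1 (692) [LIFO — newest first]: 362 @ $8 + 268 @ $10 + 62 @ $10 = $6,196
Ending inventory: 302 @ $9 + 241 @ $10 = $5,128

Ending inventory = $5,128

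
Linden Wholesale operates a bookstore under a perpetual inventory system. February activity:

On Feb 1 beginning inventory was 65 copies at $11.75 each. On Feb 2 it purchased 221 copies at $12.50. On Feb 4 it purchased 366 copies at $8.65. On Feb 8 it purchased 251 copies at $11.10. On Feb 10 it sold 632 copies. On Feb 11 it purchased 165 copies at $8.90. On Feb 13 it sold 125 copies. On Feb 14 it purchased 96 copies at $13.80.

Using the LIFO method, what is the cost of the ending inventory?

Feb 10, 632 sold [LIFO — newest first]: 251 @ $11.10 + 366 @ $8.65 + 15 @ $12.50 = $6,139.50
Feb 13, 125 sold [LIFO — newest first]: 125 @ $8.90 = $1,112.50
Total COGS = $6,139.50 + $1,112.50 = $7,252.00
Ending inventory: 65 @ $11.75 + 206 @ $12.50 + 40 @ $8.90 + 96 @ $13.80 = $5,019.55
Check: goods available $12,271.55 = COGS $7,252.00 + ending $5,019.55

Ending inventory = $5,019.55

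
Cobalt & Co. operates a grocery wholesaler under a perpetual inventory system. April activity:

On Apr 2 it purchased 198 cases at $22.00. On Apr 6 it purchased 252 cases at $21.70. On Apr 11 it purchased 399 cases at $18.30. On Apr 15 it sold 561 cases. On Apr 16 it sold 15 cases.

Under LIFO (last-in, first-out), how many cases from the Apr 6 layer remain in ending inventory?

75

Apr 15, 561 sold [LIFO — newest first]: 399 @ $18.30 + 162 @ $21.70 = $10,817.10
Apr 16, 15 sold [LIFO — newest first]: 15 @ $21.70 = $325.50
Total COGS = $10,817.10 + $325.50 = $11,142.60
Ending inventory: 198 @ $22.00 + 75 @ $21.70 = $5,983.50
Check: goods available $17,126.10 = COGS $11,142.60 + ending $5,983.50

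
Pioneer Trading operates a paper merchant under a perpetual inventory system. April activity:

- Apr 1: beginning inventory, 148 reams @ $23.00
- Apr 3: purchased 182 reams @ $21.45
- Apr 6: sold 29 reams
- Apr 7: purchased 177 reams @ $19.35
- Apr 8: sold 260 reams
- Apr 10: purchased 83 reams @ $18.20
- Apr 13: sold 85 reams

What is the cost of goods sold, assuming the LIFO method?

COGS = $7,380.85

Apr 6, 29 sold [LIFO — newest first]: 29 @ $21.45 = $622.05
Apr 8, 260 sold [LIFO — newest first]: 177 @ $19.35 + 83 @ $21.45 = $5,205.30
Apr 13, 85 sold [LIFO — newest first]: 83 @ $18.20 + 2 @ $21.45 = $1,553.50
Total COGS = $622.05 + $5,205.30 + $1,553.50 = $7,380.85
Ending inventory: 148 @ $23.00 + 68 @ $21.45 = $4,862.60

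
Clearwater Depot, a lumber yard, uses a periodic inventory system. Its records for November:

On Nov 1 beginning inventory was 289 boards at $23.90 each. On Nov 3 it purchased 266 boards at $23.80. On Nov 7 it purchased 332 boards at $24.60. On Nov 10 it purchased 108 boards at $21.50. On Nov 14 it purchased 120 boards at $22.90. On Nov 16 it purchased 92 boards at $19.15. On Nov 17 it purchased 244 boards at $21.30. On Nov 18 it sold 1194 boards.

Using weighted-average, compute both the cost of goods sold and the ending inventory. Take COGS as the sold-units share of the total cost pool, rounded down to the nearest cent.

COGS = $27,512.27; ending inventory = $5,921.83

Nov 18, sell 1194: 1194/1451 × $33,434.10 → $27,512.27
Ending inventory (cost pool remaining) = $5,921.83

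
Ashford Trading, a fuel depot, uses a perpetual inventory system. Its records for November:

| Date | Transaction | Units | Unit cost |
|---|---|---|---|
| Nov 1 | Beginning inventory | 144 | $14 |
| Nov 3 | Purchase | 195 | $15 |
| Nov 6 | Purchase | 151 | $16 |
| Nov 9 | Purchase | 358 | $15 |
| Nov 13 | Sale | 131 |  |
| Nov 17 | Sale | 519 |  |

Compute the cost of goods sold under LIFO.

Nov 13, 131 sold [LIFO — newest first]: 131 @ $15 = $1,965
Nov 17, 519 sold [LIFO — newest first]: 227 @ $15 + 151 @ $16 + 141 @ $15 = $7,936
Total COGS = $1,965 + $7,936 = $9,901
Ending inventory: 144 @ $14 + 54 @ $15 = $2,826

COGS = $9,901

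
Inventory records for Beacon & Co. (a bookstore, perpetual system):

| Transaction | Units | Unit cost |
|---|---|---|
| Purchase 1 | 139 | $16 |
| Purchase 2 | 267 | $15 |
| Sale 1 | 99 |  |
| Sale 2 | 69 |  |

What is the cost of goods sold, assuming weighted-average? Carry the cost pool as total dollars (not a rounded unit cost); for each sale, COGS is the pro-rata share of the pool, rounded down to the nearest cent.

COGS = $2,577.51

After Purchase 1: 139 on hand, pool $2,224.00 (≈ $16.0000 each)
After Purchase 2: 406 on hand, pool $6,229.00 (≈ $15.3424 each)
Sale 1, sell 99: 99/406 × $6,229.00 → $1,518.89
Sale 2, sell 69: 69/307 × $4,710.11 → $1,058.62
Total COGS = $1,518.89 + $1,058.62 = $2,577.51
Ending inventory (cost pool remaining) = $3,651.49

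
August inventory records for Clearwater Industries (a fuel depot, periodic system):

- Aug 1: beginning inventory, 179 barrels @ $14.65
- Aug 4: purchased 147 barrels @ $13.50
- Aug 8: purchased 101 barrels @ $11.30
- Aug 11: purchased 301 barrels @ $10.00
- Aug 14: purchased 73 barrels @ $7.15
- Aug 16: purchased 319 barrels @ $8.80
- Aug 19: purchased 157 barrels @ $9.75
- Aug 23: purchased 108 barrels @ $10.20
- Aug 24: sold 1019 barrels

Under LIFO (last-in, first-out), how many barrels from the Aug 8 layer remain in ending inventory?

Aug 24, 1019 sold [LIFO — newest first]: 108 @ $10.20 + 157 @ $9.75 + 319 @ $8.80 + 73 @ $7.15 + 301 @ $10.00 + 61 @ $11.30 = $9,660.80
Ending inventory: 179 @ $14.65 + 147 @ $13.50 + 40 @ $11.30 = $5,058.85
Check: goods available $14,719.65 = COGS $9,660.80 + ending $5,058.85

40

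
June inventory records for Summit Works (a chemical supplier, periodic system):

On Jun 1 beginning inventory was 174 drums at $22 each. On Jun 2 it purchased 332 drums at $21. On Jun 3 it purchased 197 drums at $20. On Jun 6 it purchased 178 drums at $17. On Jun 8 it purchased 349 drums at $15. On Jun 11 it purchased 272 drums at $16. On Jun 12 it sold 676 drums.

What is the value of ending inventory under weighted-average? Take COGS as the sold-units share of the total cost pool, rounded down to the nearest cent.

Ending inventory = $15,042.33

Jun 12, sell 676: 676/1502 × $27,353.00 → $12,310.67
Ending inventory (cost pool remaining) = $15,042.33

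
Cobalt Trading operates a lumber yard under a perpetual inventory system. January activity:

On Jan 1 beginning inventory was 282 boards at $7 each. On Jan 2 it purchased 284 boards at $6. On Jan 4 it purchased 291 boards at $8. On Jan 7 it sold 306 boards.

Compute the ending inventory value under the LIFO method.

Jan 7, 306 sold [LIFO — newest first]: 291 @ $8 + 15 @ $6 = $2,418
Ending inventory: 282 @ $7 + 269 @ $6 = $3,588
Check: goods available $6,006 = COGS $2,418 + ending $3,588

Ending inventory = $3,588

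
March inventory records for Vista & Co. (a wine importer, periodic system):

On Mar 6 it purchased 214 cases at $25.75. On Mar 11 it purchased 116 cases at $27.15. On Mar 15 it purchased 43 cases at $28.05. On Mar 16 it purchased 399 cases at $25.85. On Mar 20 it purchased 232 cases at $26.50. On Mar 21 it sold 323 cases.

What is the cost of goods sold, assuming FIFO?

Mar 21, 323 sold [FIFO — oldest first]: 214 @ $25.75 + 109 @ $27.15 = $8,469.85
Ending inventory: 7 @ $27.15 + 43 @ $28.05 + 399 @ $25.85 + 232 @ $26.50 = $17,858.35
Check: goods available $26,328.20 = COGS $8,469.85 + ending $17,858.35

COGS = $8,469.85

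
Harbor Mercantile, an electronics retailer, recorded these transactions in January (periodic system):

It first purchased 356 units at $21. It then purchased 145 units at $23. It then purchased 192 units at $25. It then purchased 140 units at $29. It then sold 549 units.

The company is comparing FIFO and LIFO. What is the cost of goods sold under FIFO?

FIFO COGS: 356 @ $21 + 145 @ $23 + 48 @ $25 = $12,011
LIFO COGS: 140 @ $29 + 192 @ $25 + 145 @ $23 + 72 @ $21 = $13,707

COGS = $12,011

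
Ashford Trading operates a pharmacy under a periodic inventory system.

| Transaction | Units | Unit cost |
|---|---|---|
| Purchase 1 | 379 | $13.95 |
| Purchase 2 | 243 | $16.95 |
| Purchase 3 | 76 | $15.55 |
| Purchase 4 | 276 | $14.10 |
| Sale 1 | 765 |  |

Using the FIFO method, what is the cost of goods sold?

Sale 1 (765) [FIFO — oldest first]: 379 @ $13.95 + 243 @ $16.95 + 76 @ $15.55 + 67 @ $14.10 = $11,532.40
Ending inventory: 209 @ $14.10 = $2,946.90

COGS = $11,532.40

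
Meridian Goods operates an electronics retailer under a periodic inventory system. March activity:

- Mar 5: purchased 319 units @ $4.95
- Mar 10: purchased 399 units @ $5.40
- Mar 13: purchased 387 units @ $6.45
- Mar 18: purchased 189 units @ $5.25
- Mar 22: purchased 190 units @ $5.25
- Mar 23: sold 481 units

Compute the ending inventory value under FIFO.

Ending inventory = $5,765.70

Mar 23, 481 sold [FIFO — oldest first]: 319 @ $4.95 + 162 @ $5.40 = $2,453.85
Ending inventory: 237 @ $5.40 + 387 @ $6.45 + 189 @ $5.25 + 190 @ $5.25 = $5,765.70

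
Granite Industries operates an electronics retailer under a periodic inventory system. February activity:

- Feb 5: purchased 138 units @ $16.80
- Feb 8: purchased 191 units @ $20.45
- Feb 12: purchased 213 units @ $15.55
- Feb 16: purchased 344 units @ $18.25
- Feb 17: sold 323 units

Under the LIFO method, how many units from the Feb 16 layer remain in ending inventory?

21

Feb 17, 323 sold [LIFO — newest first]: 323 @ $18.25 = $5,894.75
Ending inventory: 138 @ $16.80 + 191 @ $20.45 + 213 @ $15.55 + 21 @ $18.25 = $9,919.75
Check: goods available $15,814.50 = COGS $5,894.75 + ending $9,919.75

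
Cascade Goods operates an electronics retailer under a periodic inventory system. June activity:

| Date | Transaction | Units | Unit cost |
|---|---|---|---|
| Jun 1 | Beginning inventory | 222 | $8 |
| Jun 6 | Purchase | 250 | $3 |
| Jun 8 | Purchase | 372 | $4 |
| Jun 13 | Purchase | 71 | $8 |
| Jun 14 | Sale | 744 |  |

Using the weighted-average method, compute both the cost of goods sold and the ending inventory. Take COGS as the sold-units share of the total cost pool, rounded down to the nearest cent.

Jun 14, sell 744: 744/915 × $4,582.00 → $3,725.69
Ending inventory (cost pool remaining) = $856.31
Check: goods available $4,582.00 = COGS $3,725.69 + ending $856.31

COGS = $3,725.69; ending inventory = $856.31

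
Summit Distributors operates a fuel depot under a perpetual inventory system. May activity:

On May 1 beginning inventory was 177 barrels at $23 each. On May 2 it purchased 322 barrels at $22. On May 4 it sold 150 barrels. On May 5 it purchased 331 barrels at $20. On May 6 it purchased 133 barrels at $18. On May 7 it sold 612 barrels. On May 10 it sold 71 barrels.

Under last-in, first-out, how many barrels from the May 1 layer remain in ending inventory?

130

May 4, 150 sold [LIFO — newest first]: 150 @ $22 = $3,300
May 7, 612 sold [LIFO — newest first]: 133 @ $18 + 331 @ $20 + 148 @ $22 = $12,270
May 10, 71 sold [LIFO — newest first]: 24 @ $22 + 47 @ $23 = $1,609
Total COGS = $3,300 + $12,270 + $1,609 = $17,179
Ending inventory: 130 @ $23 = $2,990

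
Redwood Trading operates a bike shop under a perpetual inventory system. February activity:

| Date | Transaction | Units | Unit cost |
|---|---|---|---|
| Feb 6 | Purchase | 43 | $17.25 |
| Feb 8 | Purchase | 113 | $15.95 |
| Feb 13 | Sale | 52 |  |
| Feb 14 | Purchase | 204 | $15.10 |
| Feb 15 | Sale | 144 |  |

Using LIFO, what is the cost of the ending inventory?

Ending inventory = $2,620.70

Feb 13, 52 sold [LIFO — newest first]: 52 @ $15.95 = $829.40
Feb 15, 144 sold [LIFO — newest first]: 144 @ $15.10 = $2,174.40
Total COGS = $829.40 + $2,174.40 = $3,003.80
Ending inventory: 43 @ $17.25 + 61 @ $15.95 + 60 @ $15.10 = $2,620.70
Check: goods available $5,624.50 = COGS $3,003.80 + ending $2,620.70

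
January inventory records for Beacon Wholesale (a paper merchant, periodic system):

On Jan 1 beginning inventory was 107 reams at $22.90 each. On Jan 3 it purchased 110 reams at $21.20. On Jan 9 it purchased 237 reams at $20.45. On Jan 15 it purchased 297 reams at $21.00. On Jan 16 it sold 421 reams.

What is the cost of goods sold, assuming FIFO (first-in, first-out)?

Jan 16, 421 sold [FIFO — oldest first]: 107 @ $22.90 + 110 @ $21.20 + 204 @ $20.45 = $8,954.10
Ending inventory: 33 @ $20.45 + 297 @ $21.00 = $6,911.85
Check: goods available $15,865.95 = COGS $8,954.10 + ending $6,911.85

COGS = $8,954.10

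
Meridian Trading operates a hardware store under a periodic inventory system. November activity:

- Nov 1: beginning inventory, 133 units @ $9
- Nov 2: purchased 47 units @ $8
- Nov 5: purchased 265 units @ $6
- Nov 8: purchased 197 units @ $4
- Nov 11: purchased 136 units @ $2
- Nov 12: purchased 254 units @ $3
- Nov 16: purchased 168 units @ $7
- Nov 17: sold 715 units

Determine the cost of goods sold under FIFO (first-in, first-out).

COGS = $4,097

Nov 17, 715 sold [FIFO — oldest first]: 133 @ $9 + 47 @ $8 + 265 @ $6 + 197 @ $4 + 73 @ $2 = $4,097
Ending inventory: 63 @ $2 + 254 @ $3 + 168 @ $7 = $2,064
Check: goods available $6,161 = COGS $4,097 + ending $2,064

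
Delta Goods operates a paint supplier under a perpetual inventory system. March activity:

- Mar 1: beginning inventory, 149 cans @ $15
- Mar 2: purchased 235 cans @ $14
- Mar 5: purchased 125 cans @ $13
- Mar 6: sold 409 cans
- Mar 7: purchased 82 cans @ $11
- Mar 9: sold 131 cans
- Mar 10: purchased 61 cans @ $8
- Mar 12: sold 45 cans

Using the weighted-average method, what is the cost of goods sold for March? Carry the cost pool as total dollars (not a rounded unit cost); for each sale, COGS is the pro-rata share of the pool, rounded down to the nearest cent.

After Mar 1: 149 on hand, pool $2,235.00 (≈ $15.0000 each)
After Mar 2: 384 on hand, pool $5,525.00 (≈ $14.3880 each)
After Mar 5: 509 on hand, pool $7,150.00 (≈ $14.0472 each)
Mar 6, sell 409: 409/509 × $7,150.00 → $5,745.28
After Mar 7: 182 on hand, pool $2,306.72 (≈ $12.6743 each)
Mar 9, sell 131: 131/182 × $2,306.72 → $1,660.33
After Mar 10: 112 on hand, pool $1,134.39 (≈ $10.1285 each)
Mar 12, sell 45: 45/112 × $1,134.39 → $455.78
Total COGS = $5,745.28 + $1,660.33 + $455.78 = $7,861.39
Ending inventory (cost pool remaining) = $678.61
Check: goods available $8,540.00 = COGS $7,861.39 + ending $678.61

COGS = $7,861.39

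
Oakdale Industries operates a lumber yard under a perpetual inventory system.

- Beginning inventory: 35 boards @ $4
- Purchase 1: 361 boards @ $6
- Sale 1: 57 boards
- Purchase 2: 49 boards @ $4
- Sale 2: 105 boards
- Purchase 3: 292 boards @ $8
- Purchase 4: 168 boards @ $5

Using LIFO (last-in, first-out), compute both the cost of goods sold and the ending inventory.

Sale 1 (57) [LIFO — newest first]: 57 @ $6 = $342
Sale 2 (105) [LIFO — newest first]: 49 @ $4 + 56 @ $6 = $532
Total COGS = $342 + $532 = $874
Ending inventory: 35 @ $4 + 248 @ $6 + 292 @ $8 + 168 @ $5 = $4,804

COGS = $874; ending inventory = $4,804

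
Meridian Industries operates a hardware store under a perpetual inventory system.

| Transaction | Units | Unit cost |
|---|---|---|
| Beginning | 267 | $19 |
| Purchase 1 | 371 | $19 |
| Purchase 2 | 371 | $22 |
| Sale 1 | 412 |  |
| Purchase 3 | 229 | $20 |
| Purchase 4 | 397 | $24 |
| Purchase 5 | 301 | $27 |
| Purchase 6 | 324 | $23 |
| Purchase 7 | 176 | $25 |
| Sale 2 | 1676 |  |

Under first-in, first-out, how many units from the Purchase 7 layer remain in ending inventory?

176

Sale 1 (412) [FIFO — oldest first]: 267 @ $19 + 145 @ $19 = $7,828
Sale 2 (1676) [FIFO — oldest first]: 226 @ $19 + 371 @ $22 + 229 @ $20 + 397 @ $24 + 301 @ $27 + 152 @ $23 = $38,187
Total COGS = $7,828 + $38,187 = $46,015
Ending inventory: 172 @ $23 + 176 @ $25 = $8,356
Check: goods available $54,371 = COGS $46,015 + ending $8,356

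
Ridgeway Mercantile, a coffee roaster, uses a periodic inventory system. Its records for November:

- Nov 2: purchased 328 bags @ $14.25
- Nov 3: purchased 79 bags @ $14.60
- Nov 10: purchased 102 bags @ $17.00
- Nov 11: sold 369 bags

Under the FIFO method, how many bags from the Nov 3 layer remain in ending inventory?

38

Nov 11, 369 sold [FIFO — oldest first]: 328 @ $14.25 + 41 @ $14.60 = $5,272.60
Ending inventory: 38 @ $14.60 + 102 @ $17.00 = $2,288.80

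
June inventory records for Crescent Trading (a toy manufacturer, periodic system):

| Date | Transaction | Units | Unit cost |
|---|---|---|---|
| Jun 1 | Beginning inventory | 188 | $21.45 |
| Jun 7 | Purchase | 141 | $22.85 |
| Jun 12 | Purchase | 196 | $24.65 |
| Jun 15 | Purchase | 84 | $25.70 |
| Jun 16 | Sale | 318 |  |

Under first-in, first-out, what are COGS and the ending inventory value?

Jun 16, 318 sold [FIFO — oldest first]: 188 @ $21.45 + 130 @ $22.85 = $7,003.10
Ending inventory: 11 @ $22.85 + 196 @ $24.65 + 84 @ $25.70 = $7,241.55
Check: goods available $14,244.65 = COGS $7,003.10 + ending $7,241.55

COGS = $7,003.10; ending inventory = $7,241.55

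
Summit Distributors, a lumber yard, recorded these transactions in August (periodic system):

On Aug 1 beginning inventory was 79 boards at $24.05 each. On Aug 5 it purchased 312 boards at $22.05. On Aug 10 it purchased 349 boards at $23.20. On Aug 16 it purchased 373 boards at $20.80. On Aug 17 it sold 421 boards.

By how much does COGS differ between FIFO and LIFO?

FIFO COGS: 79 @ $24.05 + 312 @ $22.05 + 30 @ $23.20 = $9,475.55
LIFO COGS: 373 @ $20.80 + 48 @ $23.20 = $8,872.00
Difference = |$9,475.55 − $8,872.00| = $603.55

$603.55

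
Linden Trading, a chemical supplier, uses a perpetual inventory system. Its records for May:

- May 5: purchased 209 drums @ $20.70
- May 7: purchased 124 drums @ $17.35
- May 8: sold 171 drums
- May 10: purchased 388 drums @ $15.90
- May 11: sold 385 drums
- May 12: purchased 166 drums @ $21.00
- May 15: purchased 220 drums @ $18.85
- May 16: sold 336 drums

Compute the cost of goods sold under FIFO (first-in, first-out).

COGS = $16,227.15

May 8, 171 sold [FIFO — oldest first]: 171 @ $20.70 = $3,539.70
May 11, 385 sold [FIFO — oldest first]: 38 @ $20.70 + 124 @ $17.35 + 223 @ $15.90 = $6,483.70
May 16, 336 sold [FIFO — oldest first]: 165 @ $15.90 + 166 @ $21.00 + 5 @ $18.85 = $6,203.75
Total COGS = $3,539.70 + $6,483.70 + $6,203.75 = $16,227.15
Ending inventory: 215 @ $18.85 = $4,052.75
Check: goods available $20,279.90 = COGS $16,227.15 + ending $4,052.75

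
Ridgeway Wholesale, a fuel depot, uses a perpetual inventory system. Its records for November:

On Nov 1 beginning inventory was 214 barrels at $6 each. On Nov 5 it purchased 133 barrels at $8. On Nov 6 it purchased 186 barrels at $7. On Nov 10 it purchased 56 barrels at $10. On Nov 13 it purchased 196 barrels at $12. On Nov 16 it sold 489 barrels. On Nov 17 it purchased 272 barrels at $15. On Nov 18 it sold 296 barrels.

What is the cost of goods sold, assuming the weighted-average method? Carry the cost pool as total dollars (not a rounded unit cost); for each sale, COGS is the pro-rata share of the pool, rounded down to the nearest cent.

After Nov 1: 214 on hand, pool $1,284.00 (≈ $6.0000 each)
After Nov 5: 347 on hand, pool $2,348.00 (≈ $6.7666 each)
After Nov 6: 533 on hand, pool $3,650.00 (≈ $6.8480 each)
After Nov 10: 589 on hand, pool $4,210.00 (≈ $7.1477 each)
After Nov 13: 785 on hand, pool $6,562.00 (≈ $8.3592 each)
Nov 16, sell 489: 489/785 × $6,562.00 → $4,087.66
After Nov 17: 568 on hand, pool $6,554.34 (≈ $11.5393 each)
Nov 18, sell 296: 296/568 × $6,554.34 → $3,415.64
Total COGS = $4,087.66 + $3,415.64 = $7,503.30
Ending inventory (cost pool remaining) = $3,138.70

COGS = $7,503.30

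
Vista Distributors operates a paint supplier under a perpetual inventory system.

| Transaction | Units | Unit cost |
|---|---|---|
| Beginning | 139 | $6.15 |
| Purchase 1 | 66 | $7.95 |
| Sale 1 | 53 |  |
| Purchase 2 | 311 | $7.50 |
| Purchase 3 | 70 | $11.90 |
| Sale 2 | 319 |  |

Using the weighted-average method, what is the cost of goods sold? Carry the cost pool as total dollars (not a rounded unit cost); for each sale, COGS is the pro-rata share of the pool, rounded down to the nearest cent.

After Beginning: 139 on hand, pool $854.85 (≈ $6.1500 each)
After Purchase 1: 205 on hand, pool $1,379.55 (≈ $6.7295 each)
Sale 1, sell 53: 53/205 × $1,379.55 → $356.66
After Purchase 2: 463 on hand, pool $3,355.39 (≈ $7.2471 each)
After Purchase 3: 533 on hand, pool $4,188.39 (≈ $7.8581 each)
Sale 2, sell 319: 319/533 × $4,188.39 → $2,506.74
Total COGS = $356.66 + $2,506.74 = $2,863.40
Ending inventory (cost pool remaining) = $1,681.65

COGS = $2,863.40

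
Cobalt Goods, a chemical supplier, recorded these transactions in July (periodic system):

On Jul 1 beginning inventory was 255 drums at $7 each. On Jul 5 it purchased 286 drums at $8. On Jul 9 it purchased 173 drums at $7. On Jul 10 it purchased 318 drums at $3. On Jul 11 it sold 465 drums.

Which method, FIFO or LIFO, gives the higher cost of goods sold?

FIFO COGS: 255 @ $7 + 210 @ $8 = $3,465
LIFO COGS: 318 @ $3 + 147 @ $7 = $1,983

FIFO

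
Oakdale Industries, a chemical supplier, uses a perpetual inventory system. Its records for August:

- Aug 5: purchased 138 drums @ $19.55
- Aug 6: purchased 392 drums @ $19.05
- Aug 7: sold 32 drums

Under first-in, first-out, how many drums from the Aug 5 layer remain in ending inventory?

Aug 7, 32 sold [FIFO — oldest first]: 32 @ $19.55 = $625.60
Ending inventory: 106 @ $19.55 + 392 @ $19.05 = $9,539.90

106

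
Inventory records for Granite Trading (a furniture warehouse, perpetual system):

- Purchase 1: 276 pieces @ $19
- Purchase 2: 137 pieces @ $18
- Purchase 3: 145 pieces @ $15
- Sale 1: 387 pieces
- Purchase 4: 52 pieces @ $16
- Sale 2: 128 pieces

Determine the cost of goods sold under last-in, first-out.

COGS = $8,912

Sale 1 (387) [LIFO — newest first]: 145 @ $15 + 137 @ $18 + 105 @ $19 = $6,636
Sale 2 (128) [LIFO — newest first]: 52 @ $16 + 76 @ $19 = $2,276
Total COGS = $6,636 + $2,276 = $8,912
Ending inventory: 95 @ $19 = $1,805
Check: goods available $10,717 = COGS $8,912 + ending $1,805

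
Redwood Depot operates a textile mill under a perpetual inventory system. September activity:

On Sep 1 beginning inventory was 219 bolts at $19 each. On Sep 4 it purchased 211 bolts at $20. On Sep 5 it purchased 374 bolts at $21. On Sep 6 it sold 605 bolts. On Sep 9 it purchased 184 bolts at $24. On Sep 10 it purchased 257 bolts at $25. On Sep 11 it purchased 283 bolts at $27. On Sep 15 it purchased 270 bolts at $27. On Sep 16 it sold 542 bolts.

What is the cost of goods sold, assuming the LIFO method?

COGS = $27,088

Sep 6, 605 sold [LIFO — newest first]: 374 @ $21 + 211 @ $20 + 20 @ $19 = $12,454
Sep 16, 542 sold [LIFO — newest first]: 270 @ $27 + 272 @ $27 = $14,634
Total COGS = $12,454 + $14,634 = $27,088
Ending inventory: 199 @ $19 + 184 @ $24 + 257 @ $25 + 11 @ $27 = $14,919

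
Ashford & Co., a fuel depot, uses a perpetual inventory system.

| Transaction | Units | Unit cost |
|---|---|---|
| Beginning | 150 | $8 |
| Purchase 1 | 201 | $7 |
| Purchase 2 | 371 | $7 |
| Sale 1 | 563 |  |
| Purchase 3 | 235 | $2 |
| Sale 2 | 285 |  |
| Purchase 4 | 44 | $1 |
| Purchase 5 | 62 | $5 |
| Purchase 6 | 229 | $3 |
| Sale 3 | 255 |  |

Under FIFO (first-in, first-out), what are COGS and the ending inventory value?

Sale 1 (563) [FIFO — oldest first]: 150 @ $8 + 201 @ $7 + 212 @ $7 = $4,091
Sale 2 (285) [FIFO — oldest first]: 159 @ $7 + 126 @ $2 = $1,365
Sale 3 (255) [FIFO — oldest first]: 109 @ $2 + 44 @ $1 + 62 @ $5 + 40 @ $3 = $692
Total COGS = $4,091 + $1,365 + $692 = $6,148
Ending inventory: 189 @ $3 = $567

COGS = $6,148; ending inventory = $567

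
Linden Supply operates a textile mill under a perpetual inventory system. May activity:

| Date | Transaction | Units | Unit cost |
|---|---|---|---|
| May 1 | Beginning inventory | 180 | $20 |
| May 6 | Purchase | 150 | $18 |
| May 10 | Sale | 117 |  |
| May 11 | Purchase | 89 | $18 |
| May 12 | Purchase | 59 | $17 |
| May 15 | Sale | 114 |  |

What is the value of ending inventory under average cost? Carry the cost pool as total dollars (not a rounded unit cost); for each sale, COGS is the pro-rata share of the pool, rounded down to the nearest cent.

Ending inventory = $4,564.63

After May 1: 180 on hand, pool $3,600.00 (≈ $20.0000 each)
After May 6: 330 on hand, pool $6,300.00 (≈ $19.0909 each)
May 10, sell 117: 117/330 × $6,300.00 → $2,233.63
After May 11: 302 on hand, pool $5,668.37 (≈ $18.7694 each)
After May 12: 361 on hand, pool $6,671.37 (≈ $18.4802 each)
May 15, sell 114: 114/361 × $6,671.37 → $2,106.74
Total COGS = $2,233.63 + $2,106.74 = $4,340.37
Ending inventory (cost pool remaining) = $4,564.63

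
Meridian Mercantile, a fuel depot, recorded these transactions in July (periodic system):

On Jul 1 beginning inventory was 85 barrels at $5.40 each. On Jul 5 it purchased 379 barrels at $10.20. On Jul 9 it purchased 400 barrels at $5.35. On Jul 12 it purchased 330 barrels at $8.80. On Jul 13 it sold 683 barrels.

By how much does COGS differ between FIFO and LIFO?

FIFO COGS: 85 @ $5.40 + 379 @ $10.20 + 219 @ $5.35 = $5,496.45
LIFO COGS: 330 @ $8.80 + 353 @ $5.35 = $4,792.55
Difference = |$5,496.45 − $4,792.55| = $703.90

$703.90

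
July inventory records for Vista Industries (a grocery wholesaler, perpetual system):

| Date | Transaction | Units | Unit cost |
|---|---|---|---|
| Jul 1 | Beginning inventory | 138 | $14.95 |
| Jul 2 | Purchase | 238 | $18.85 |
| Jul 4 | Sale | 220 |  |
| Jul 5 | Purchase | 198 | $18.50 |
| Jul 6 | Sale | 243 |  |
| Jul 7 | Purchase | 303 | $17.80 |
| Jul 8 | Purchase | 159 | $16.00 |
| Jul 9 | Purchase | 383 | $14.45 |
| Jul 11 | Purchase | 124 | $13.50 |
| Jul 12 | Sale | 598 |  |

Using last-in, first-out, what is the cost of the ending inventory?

Jul 4, 220 sold [LIFO — newest first]: 220 @ $18.85 = $4,147.00
Jul 6, 243 sold [LIFO — newest first]: 198 @ $18.50 + 18 @ $18.85 + 27 @ $14.95 = $4,405.95
Jul 12, 598 sold [LIFO — newest first]: 124 @ $13.50 + 383 @ $14.45 + 91 @ $16.00 = $8,664.35
Total COGS = $4,147.00 + $4,405.95 + $8,664.35 = $17,217.30
Ending inventory: 111 @ $14.95 + 303 @ $17.80 + 68 @ $16.00 = $8,140.85
Check: goods available $25,358.15 = COGS $17,217.30 + ending $8,140.85

Ending inventory = $8,140.85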